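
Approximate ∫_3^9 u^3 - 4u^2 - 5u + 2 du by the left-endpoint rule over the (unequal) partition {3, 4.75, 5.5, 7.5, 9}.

239.69140625

Subinterval widths: 1.75, 0.75, 2, 1.5.
Left endpoints: 3, 4.75, 5.5, 7.5.
f(3) = -22, f(4.75) = -4.828125, f(5.5) = 19.875, f(7.5) = 161.375.
Sum = Σ Δu_i · f(u_i).
Sum = 239.69140625.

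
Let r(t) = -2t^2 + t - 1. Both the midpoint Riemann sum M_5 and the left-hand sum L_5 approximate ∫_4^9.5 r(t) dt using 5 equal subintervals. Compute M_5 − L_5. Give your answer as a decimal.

M_5 = -496.1825.
L_5 = -420.86.
M_5 − L_5 = -75.3225.

-75.3225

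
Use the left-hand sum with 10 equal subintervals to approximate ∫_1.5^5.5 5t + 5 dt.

Δt = (5.5 − 1.5)/10 = 0.4.
Left endpoints: 1.5, 1.9, 2.3, 2.7, 3.1, 3.5, 3.9, 4.3, 4.7, 5.1.
f(1.5) = 12.5, f(1.9) = 14.5, f(2.3) = 16.5, f(2.7) = 18.5, f(3.1) = 20.5, f(3.5) = 22.5, f(3.9) = 24.5, f(4.3) = 26.5, f(4.7) = 28.5, f(5.1) = 30.5.
Sum = Δt · [f(1.5) + f(1.9) + f(2.3) + ...].
Sum = 86.

86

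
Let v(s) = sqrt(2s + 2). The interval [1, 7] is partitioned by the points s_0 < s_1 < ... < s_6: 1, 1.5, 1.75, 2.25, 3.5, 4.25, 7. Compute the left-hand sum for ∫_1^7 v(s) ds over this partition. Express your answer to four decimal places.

Subinterval widths: 0.5, 0.25, 0.5, 1.25, 0.75, 2.75.
Left endpoints: 1, 1.5, 1.75, 2.25, 3.5, 4.25.
v(1) ≈ 2.0000, v(1.5) ≈ 2.2361, v(1.75) ≈ 2.3452, v(2.25) ≈ 2.5495, v(3.5) ≈ 3.0000, v(4.25) ≈ 3.2404.
Sum = Σ Δs_i · v(s_i).
Sum ≈ 17.0795.

17.0795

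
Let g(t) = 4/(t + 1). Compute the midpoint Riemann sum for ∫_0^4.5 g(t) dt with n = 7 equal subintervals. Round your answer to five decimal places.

Δt = (4.5 − 0)/7 = 9/14.
Midpoints: 9/28, 27/28, 45/28, 2.25, 81/28, 99/28, 117/28.
g(9/28) = 112/37, g(27/28) = 112/55, g(45/28) = 112/73, g(2.25) = 16/13, g(81/28) = 112/109, g(99/28) = 112/127, g(117/28) = 112/145.
Sum = Δt · [g(9/28) + g(27/28) + g(45/28) + ...].
Sum ≈ 6.75658.

6.75658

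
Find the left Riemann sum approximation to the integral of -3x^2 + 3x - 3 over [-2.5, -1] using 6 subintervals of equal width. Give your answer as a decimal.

-29.578125

Δx = (-1 − (-2.5))/6 = 0.25.
Left endpoints: -2.5, -2.25, -2, -1.75, -1.5, -1.25.
f(-2.5) = -29.25, f(-2.25) = -24.9375, f(-2) = -21, f(-1.75) = -17.4375, f(-1.5) = -14.25, f(-1.25) = -11.4375.
Sum = Δx · [f(-2.5) + f(-2.25) + f(-2) + ...].
Sum = -29.578125.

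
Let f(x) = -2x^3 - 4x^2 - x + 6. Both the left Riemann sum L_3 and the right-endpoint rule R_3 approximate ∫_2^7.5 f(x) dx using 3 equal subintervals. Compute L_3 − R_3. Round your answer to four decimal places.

1910.7917

L_3 ≈ -1263.726852.
R_3 ≈ -3174.518519.
L_3 − R_3 ≈ 1910.7917.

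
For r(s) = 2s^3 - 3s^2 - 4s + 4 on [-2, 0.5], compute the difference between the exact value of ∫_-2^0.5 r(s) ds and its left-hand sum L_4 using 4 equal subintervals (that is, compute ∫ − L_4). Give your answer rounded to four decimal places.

6.6895

Exact integral: ∫_-2^0.5 r(s) ds = 1.40625.
L_4 ≈ -5.283203.
Error ≈ 1.40625 − (-5.283203) ≈ 6.6895.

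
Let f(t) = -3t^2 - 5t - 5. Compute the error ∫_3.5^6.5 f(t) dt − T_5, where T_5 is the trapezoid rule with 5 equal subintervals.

Exact integral: ∫_3.5^6.5 f(t) dt = -321.75.
T_5 = -322.29.
Error = -321.75 − (-322.29) = 0.54.

0.54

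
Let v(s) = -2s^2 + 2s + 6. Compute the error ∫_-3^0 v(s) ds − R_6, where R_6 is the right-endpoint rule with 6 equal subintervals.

Exact integral: ∫_-3^0 v(s) ds = -9.
R_6 = -3.25.
Error = -9 − (-3.25) = -5.75.

-5.75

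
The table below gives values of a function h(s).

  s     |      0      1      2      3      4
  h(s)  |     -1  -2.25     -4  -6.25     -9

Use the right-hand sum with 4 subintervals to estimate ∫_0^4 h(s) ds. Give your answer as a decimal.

Δs = 1.
Sum = 1·[(-2.25) + (-4) + (-6.25) + (-9)] = -21.5.

-21.5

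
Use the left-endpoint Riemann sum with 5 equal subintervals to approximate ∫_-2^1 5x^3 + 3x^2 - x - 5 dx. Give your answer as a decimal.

Δx = (1 − (-2))/5 = 0.6.
Left endpoints: -2, -1.4, -0.8, -0.2, 0.4.
f(-2) = -31, f(-1.4) = -11.44, f(-0.8) = -4.84, f(-0.2) = -4.72, f(0.4) = -4.6.
Sum = Δx · [f(-2) + f(-1.4) + f(-0.8) + f(-0.2) + f(0.4)].
Sum = -33.96.

-33.96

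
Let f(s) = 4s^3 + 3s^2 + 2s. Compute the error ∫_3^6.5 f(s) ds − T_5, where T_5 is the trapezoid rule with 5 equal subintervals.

Exact integral: ∫_3^6.5 f(s) ds = 1984.9375.
T_5 = 2002.0875.
Error = 1984.9375 − 2002.0875 = -17.15.

-17.15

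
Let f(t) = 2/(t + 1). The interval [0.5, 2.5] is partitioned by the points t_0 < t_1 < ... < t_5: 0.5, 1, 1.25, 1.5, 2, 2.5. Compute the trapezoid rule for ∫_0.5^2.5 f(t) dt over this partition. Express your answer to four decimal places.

Subinterval widths: 0.5, 0.25, 0.25, 0.5, 0.5.
f(0.5) = 4/3, f(1) = 1, f(1.25) = 8/9, f(1.5) = 0.8, f(2) = 2/3, f(2.5) = 4/7.
On each subinterval the trapezoid contributes (Δt_i/2)·[f(t_{i-1}) + f(t_i)].
Sum ≈ 1.7067.

1.7067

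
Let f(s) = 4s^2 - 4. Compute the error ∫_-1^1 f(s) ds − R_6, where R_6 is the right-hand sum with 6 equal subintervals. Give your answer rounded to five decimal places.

-0.14815

Exact integral: ∫_-1^1 f(s) ds ≈ -5.3333333.
R_6 ≈ -5.1851852.
Error ≈ -5.3333333 − (-5.1851852) ≈ -0.14815.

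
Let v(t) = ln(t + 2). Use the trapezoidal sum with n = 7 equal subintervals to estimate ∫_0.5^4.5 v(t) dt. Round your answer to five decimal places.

Δt = (4.5 − 0.5)/7 = 4/7.
v(0.5) ≈ 0.91629, v(15/14) ≈ 1.12214, v(23/14) ≈ 1.29277, v(31/14) ≈ 1.43848, v(39/14) ≈ 1.56564, v(47/14) ≈ 1.67843, v(55/14) ≈ 1.77978, v(4.5) ≈ 1.87180.
T_7 = (Δt/2)·[v(t_0) + 2v(t_1) + ... + 2v(t_{6}) + v(t_7)].
Sum ≈ 5.86931.

5.86931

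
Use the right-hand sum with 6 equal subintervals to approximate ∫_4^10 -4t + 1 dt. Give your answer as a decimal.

Δt = (10 − 4)/6 = 1.
Right endpoints: 5, 6, 7, 8, 9, 10.
f(5) = -19, f(6) = -23, f(7) = -27, f(8) = -31, f(9) = -35, f(10) = -39.
Sum = Δt · [f(5) + f(6) + f(7) + ...].
Sum = -174.

-174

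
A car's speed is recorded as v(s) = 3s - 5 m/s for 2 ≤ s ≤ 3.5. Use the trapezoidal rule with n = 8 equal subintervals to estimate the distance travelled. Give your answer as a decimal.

4.875

Δs = (3.5 − 2)/8 = 0.1875.
v(2) = 1, v(2.1875) = 1.5625, v(2.375) = 2.125, v(2.5625) = 2.6875, v(2.75) = 3.25, v(2.9375) = 3.8125, v(3.125) = 4.375, v(3.3125) = 4.9375, v(3.5) = 5.5.
T_8 = (Δs/2)·[v(s_0) + 2v(s_1) + ... + 2v(s_{7}) + v(s_8)].
Sum = 4.875.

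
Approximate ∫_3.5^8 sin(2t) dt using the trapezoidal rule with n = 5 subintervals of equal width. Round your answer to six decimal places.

Δt = (8 − 3.5)/5 = 0.9.
f(3.5) ≈ 0.656987, f(4.4) ≈ 0.584917, f(5.3) ≈ -0.922775, f(6.2) ≈ -0.165604, f(7.1) ≈ 0.998027, f(8) ≈ -0.287903.
T_5 = (Δt/2)·[f(t_0) + 2f(t_1) + ... + 2f(t_{4}) + f(t_5)].
Sum ≈ 0.611195.

0.611195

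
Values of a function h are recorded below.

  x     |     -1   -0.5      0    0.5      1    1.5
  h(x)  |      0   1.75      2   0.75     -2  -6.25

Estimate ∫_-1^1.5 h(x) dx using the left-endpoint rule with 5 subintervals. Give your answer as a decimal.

1.25

Δx = 0.5.
Sum = 0.5·[0 + 1.75 + 2 + 0.75 + (-2)] = 1.25.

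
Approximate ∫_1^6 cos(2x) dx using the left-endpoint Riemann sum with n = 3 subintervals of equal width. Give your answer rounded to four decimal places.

Δx = (6 − 1)/3 = 5/3.
Left endpoints: 1, 8/3, 13/3.
f(1) ≈ -0.4161, f(8/3) ≈ 0.5818, f(13/3) ≈ -0.7261.
Sum = Δx · [f(1) + f(8/3) + f(13/3)].
Sum ≈ -0.9341.

-0.9341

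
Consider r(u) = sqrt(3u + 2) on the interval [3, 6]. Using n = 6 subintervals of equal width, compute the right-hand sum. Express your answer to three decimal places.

12.055

Δu = (6 − 3)/6 = 0.5.
Right endpoints: 3.5, 4, 4.5, 5, 5.5, 6.
r(3.5) ≈ 3.536, r(4) ≈ 3.742, r(4.5) ≈ 3.937, r(5) ≈ 4.123, r(5.5) ≈ 4.301, r(6) ≈ 4.472.
Sum = Δu · [r(3.5) + r(4) + r(4.5) + ...].
Sum ≈ 12.055.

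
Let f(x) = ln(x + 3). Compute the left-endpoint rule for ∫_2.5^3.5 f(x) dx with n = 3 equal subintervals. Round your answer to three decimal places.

Δx = (3.5 − 2.5)/3 = 1/3.
Left endpoints: 2.5, 17/6, 19/6.
f(2.5) ≈ 1.705, f(17/6) ≈ 1.764, f(19/6) ≈ 1.819.
Sum = Δx · [f(2.5) + f(17/6) + f(19/6)].
Sum ≈ 1.762.

1.762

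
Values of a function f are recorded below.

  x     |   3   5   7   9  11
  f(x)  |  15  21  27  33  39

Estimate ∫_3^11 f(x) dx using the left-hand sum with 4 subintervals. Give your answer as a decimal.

192

Δx = 2.
Sum = 2·[15 + 21 + 27 + 33] = 192.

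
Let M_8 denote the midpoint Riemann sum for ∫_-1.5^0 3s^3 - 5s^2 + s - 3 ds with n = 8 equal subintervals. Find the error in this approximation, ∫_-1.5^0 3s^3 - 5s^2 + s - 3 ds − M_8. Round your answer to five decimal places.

Exact integral: ∫_-1.5^0 f(s) ds = -15.046875.
M_8 ≈ -14.9952393.
Error ≈ -15.046875 − (-14.9952393) ≈ -0.05164.

-0.05164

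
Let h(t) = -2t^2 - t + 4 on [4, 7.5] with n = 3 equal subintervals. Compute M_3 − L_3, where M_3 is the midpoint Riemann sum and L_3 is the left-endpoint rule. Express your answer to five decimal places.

M_3 ≈ -243.9143519.
L_3 ≈ -197.2962963.
M_3 − L_3 ≈ -46.61806.

-46.61806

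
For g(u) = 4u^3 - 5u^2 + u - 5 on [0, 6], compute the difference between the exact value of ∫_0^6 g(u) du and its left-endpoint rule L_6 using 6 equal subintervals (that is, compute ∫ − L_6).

Exact integral: ∫_0^6 g(u) du = 924.
L_6 = 610.
Error = 924 − 610 = 314.

314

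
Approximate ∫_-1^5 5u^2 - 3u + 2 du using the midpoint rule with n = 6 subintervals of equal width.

183.5

Δu = (5 − (-1))/6 = 1.
Midpoints: -0.5, 0.5, 1.5, 2.5, 3.5, 4.5.
f(-0.5) = 4.75, f(0.5) = 1.75, f(1.5) = 8.75, f(2.5) = 25.75, f(3.5) = 52.75, f(4.5) = 89.75.
Sum = Δu · [f(-0.5) + f(0.5) + f(1.5) + ...].
Sum = 183.5.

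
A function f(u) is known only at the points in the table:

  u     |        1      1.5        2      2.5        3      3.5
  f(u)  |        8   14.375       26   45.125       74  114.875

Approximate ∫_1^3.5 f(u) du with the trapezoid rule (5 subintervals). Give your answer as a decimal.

110.46875

Δu = 0.5.
T_5 = (0.5/2)·[8 + 2·14.375 + 2·26 + 2·45.125 + 2·74 + 114.875] = 110.46875.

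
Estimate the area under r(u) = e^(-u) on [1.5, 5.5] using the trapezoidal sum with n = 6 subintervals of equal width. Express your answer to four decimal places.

0.2271

Δu = (5.5 − 1.5)/6 = 2/3.
r(1.5) ≈ 0.2231, r(13/6) ≈ 0.1146, r(17/6) ≈ 0.0588, r(3.5) ≈ 0.0302, r(25/6) ≈ 0.0155, r(29/6) ≈ 0.0080, r(5.5) ≈ 0.0041.
T_6 = (Δu/2)·[r(u_0) + 2r(u_1) + ... + 2r(u_{5}) + r(u_6)].
Sum ≈ 0.2271.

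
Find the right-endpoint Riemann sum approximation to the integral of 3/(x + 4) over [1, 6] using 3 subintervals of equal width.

1.85

Δx = (6 − 1)/3 = 5/3.
Right endpoints: 8/3, 13/3, 6.
f(8/3) = 0.45, f(13/3) = 0.36, f(6) = 0.3.
Sum = Δx · [f(8/3) + f(13/3) + f(6)].
Sum = 1.85.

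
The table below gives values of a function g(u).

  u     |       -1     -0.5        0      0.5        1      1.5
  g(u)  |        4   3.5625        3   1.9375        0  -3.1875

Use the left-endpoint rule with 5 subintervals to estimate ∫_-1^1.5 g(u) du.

Δu = 0.5.
Sum = 0.5·[4 + 3.5625 + 3 + 1.9375 + 0] = 6.25.

6.25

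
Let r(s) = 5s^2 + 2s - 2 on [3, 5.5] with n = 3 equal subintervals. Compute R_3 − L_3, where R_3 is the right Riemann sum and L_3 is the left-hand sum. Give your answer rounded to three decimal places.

R_3 ≈ 296.34259.
L_3 ≈ 203.63426.
R_3 − L_3 ≈ 92.708.

92.708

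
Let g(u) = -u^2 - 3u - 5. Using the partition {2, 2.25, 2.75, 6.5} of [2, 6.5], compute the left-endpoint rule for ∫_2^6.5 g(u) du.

-90.203125

Subinterval widths: 0.25, 0.5, 3.75.
Left endpoints: 2, 2.25, 2.75.
g(2) = -15, g(2.25) = -16.8125, g(2.75) = -20.8125.
Sum = Σ Δu_i · g(u_i).
Sum = -90.203125.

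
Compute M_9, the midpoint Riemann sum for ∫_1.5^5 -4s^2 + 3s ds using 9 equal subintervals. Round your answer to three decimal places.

Δs = (5 − 1.5)/9 = 7/18.
Midpoints: 61/36, 25/12, 89/36, 103/36, 3.25, 131/36, 145/36, 53/12, 173/36.
f(61/36) = -1037/162, f(25/12) = -100/9, f(89/36) = -2759/162, f(103/36) = -1957/81, f(3.25) = -32.5, f(131/36) = -3406/81, f(145/36) = -8555/162, f(53/12) = -583/9, f(173/36) = -12629/162.
Sum = Δs · [f(61/36) + f(25/12) + f(89/36) + ...].
Sum ≈ -127.865.

-127.865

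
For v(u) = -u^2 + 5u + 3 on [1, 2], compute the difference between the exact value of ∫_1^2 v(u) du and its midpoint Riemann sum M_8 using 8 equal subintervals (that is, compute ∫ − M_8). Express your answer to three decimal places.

Exact integral: ∫_1^2 v(u) du ≈ 8.16667.
M_8 = 8.16796875.
Error ≈ 8.16667 − 8.16796875 ≈ -0.001.

-0.001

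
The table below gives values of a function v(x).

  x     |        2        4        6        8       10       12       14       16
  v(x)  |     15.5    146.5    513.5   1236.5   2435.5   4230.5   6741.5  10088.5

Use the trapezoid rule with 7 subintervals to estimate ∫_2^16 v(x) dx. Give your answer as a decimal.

40712

Δx = 2.
T_7 = (2/2)·[15.5 + 2·146.5 + 2·513.5 + 2·1236.5 + 2·2435.5 + 2·4230.5 + 2·6741.5 + 10088.5] = 40712.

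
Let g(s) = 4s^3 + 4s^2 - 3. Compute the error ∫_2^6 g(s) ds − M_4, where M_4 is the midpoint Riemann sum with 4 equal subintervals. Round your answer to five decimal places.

Exact integral: ∫_2^6 g(s) ds ≈ 1545.3333333.
M_4 = 1528.
Error ≈ 1545.3333333 − 1528 ≈ 17.33333.

17.33333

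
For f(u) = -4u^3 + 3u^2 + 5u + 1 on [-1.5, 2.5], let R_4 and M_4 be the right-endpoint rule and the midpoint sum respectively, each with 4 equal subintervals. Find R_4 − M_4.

-25

R_4 = -25.
M_4 = 0.
R_4 − M_4 = -25.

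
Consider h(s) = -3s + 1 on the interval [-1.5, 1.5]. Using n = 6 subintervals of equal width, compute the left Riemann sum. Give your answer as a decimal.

Δs = (1.5 − (-1.5))/6 = 0.5.
Left endpoints: -1.5, -1, -0.5, 0, 0.5, 1.
h(-1.5) = 5.5, h(-1) = 4, h(-0.5) = 2.5, h(0) = 1, h(0.5) = -0.5, h(1) = -2.
Sum = Δs · [h(-1.5) + h(-1) + h(-0.5) + ...].
Sum = 5.25.

5.25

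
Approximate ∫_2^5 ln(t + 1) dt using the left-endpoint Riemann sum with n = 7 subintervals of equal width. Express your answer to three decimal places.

Δt = (5 − 2)/7 = 3/7.
Left endpoints: 2, 17/7, 20/7, 23/7, 26/7, 29/7, 32/7.
f(2) ≈ 1.099, f(17/7) ≈ 1.232, f(20/7) ≈ 1.350, f(23/7) ≈ 1.455, f(26/7) ≈ 1.551, f(29/7) ≈ 1.638, f(32/7) ≈ 1.718.
Sum = Δt · [f(2) + f(17/7) + f(20/7) + ...].
Sum ≈ 4.304.

4.304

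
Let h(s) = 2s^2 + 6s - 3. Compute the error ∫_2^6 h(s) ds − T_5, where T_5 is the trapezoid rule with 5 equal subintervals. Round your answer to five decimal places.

Exact integral: ∫_2^6 h(s) ds ≈ 222.6666667.
T_5 = 223.52.
Error ≈ 222.6666667 − 223.52 ≈ -0.85333.

-0.85333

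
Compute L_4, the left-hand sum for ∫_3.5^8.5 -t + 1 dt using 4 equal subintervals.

Δt = (8.5 − 3.5)/4 = 1.25.
Left endpoints: 3.5, 4.75, 6, 7.25.
f(3.5) = -2.5, f(4.75) = -3.75, f(6) = -5, f(7.25) = -6.25.
Sum = Δt · [f(3.5) + f(4.75) + f(6) + f(7.25)].
Sum = -21.875.

-21.875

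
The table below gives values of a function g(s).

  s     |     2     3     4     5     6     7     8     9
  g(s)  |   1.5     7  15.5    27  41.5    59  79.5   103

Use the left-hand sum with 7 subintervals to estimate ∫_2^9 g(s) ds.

Δs = 1.
Sum = 1·[1.5 + 7 + 15.5 + 27 + 41.5 + 59 + 79.5] = 231.

231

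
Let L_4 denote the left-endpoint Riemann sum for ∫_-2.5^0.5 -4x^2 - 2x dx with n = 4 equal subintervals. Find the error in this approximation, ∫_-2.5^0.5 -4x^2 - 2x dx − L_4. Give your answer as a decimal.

Exact integral: ∫_-2.5^0.5 f(x) dx = -15.
L_4 = -22.875.
Error = -15 − (-22.875) = 7.875.

7.875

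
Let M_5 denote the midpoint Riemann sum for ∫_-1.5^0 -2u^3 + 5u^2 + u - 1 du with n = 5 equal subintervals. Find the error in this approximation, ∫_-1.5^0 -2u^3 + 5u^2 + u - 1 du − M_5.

Exact integral: ∫_-1.5^0 f(u) du = 5.53125.
M_5 = 5.424375.
Error = 5.53125 − 5.424375 = 0.106875.

0.106875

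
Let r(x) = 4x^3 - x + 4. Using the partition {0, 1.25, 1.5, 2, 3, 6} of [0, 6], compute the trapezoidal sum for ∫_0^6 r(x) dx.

1552.921875

Subinterval widths: 1.25, 0.25, 0.5, 1, 3.
r(0) = 4, r(1.25) = 10.5625, r(1.5) = 16, r(2) = 34, r(3) = 109, r(6) = 862.
On each subinterval the trapezoid contributes (Δx_i/2)·[r(x_{i-1}) + r(x_i)].
Sum = 1552.921875.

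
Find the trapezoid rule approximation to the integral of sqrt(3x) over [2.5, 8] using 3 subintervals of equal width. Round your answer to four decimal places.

21.4968

Δx = (8 − 2.5)/3 = 11/6.
f(2.5) ≈ 2.7386, f(13/3) ≈ 3.6056, f(37/6) ≈ 4.3012, f(8) ≈ 4.8990.
T_3 = (Δx/2)·[f(x_0) + 2f(x_1) + 2f(x_2) + f(x_3)].
Sum ≈ 21.4968.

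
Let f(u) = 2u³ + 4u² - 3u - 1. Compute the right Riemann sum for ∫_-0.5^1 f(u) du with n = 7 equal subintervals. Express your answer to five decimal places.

-0.51276

Δu = (1 − (-0.5))/7 = 3/14.
Right endpoints: -2/7, -1/14, 1/7, 5/14, 4/7, 11/14, 1.
f(-2/7) = 47/343, f(-1/14) = -1051/1372, f(1/7) = -460/343, f(5/14) = -2017/1372, f(4/7) = -355/343, f(11/14) = 113/1372, f(1) = 2.
Sum = Δu · [f(-2/7) + f(-1/14) + f(1/7) + ...].
Sum ≈ -0.51276.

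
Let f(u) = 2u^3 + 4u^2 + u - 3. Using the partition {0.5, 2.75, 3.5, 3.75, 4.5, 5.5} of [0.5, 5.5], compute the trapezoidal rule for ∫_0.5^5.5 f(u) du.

Subinterval widths: 2.25, 0.75, 0.25, 0.75, 1.
f(0.5) = -1.25, f(2.75) = 71.59375, f(3.5) = 135.25, f(3.75) = 162.46875, f(4.5) = 264.75, f(5.5) = 456.25.
On each subinterval the trapezoid contributes (Δu_i/2)·[f(u_{i-1}) + f(u_i)].
Sum = 714.625.

714.625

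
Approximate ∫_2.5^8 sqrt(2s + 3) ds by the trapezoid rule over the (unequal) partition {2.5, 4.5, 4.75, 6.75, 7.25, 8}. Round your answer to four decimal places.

Subinterval widths: 2, 0.25, 2, 0.5, 0.75.
f(2.5) ≈ 2.8284, f(4.5) ≈ 3.4641, f(4.75) ≈ 3.5355, f(6.75) ≈ 4.0620, f(7.25) ≈ 4.1833, f(8) ≈ 4.3589.
On each subinterval the trapezoid contributes (Δs_i/2)·[f(s_{i-1}) + f(s_i)].
Sum ≈ 20.0297.

20.0297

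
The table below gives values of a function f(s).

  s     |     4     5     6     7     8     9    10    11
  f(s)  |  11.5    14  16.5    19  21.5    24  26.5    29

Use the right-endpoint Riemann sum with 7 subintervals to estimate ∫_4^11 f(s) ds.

150.5

Δs = 1.
Sum = 1·[14 + 16.5 + 19 + 21.5 + 24 + 26.5 + 29] = 150.5.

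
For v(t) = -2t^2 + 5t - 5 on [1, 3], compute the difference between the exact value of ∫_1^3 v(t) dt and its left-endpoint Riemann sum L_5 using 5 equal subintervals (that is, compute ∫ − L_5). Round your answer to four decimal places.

-1.0933

Exact integral: ∫_1^3 v(t) dt ≈ -7.333333.
L_5 = -6.24.
Error ≈ -7.333333 − (-6.24) ≈ -1.0933.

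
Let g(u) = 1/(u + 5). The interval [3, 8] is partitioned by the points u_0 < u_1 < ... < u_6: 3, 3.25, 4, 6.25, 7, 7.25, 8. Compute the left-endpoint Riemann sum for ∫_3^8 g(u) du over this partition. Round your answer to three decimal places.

Subinterval widths: 0.25, 0.75, 2.25, 0.75, 0.25, 0.75.
Left endpoints: 3, 3.25, 4, 6.25, 7, 7.25.
g(3) = 0.125, g(3.25) = 4/33, g(4) = 1/9, g(6.25) = 4/45, g(7) = 1/12, g(7.25) = 4/49.
Sum = Σ Δu_i · g(u_i).
Sum ≈ 0.521.

0.521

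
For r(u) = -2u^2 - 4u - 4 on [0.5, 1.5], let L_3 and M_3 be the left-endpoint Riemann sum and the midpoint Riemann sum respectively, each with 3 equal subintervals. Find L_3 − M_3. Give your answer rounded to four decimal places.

1.2778

L_3 ≈ -8.870370.
M_3 ≈ -10.148148.
L_3 − M_3 ≈ 1.2778.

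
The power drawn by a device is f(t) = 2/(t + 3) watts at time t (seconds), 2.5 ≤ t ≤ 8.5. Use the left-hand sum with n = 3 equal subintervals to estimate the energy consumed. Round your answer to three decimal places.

Δt = (8.5 − 2.5)/3 = 2.
Left endpoints: 2.5, 4.5, 6.5.
f(2.5) = 4/11, f(4.5) = 4/15, f(6.5) = 4/19.
Sum = Δt · [f(2.5) + f(4.5) + f(6.5)].
Sum ≈ 1.682.

1.682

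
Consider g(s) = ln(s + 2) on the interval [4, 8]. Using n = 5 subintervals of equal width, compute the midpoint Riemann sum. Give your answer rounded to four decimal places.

Δs = (8 − 4)/5 = 0.8.
Midpoints: 4.4, 5.2, 6, 6.8, 7.6.
g(4.4) ≈ 1.8563, g(5.2) ≈ 1.9741, g(6) ≈ 2.0794, g(6.8) ≈ 2.1748, g(7.6) ≈ 2.2618.
Sum = Δs · [g(4.4) + g(5.2) + g(6) + g(6.8) + g(7.6)].
Sum ≈ 8.2771.

8.2771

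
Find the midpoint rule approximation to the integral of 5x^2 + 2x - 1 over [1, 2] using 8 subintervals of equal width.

13.66015625

Δx = (2 − 1)/8 = 0.125.
Midpoints: 1.0625, 1.1875, 1.3125, 1.4375, 1.5625, 1.6875, 1.8125, 1.9375.
f(1.0625) = 6.76953125, f(1.1875) = 8.42578125, f(1.3125) = 10.23828125, f(1.4375) = 12.20703125, f(1.5625) = 14.33203125, f(1.6875) = 16.61328125, f(1.8125) = 19.05078125, f(1.9375) = 21.64453125.
Sum = Δx · [f(1.0625) + f(1.1875) + f(1.3125) + ...].
Sum = 13.66015625.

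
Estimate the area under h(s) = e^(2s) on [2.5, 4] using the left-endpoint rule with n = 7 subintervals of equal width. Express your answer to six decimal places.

Δs = (4 − 2.5)/7 = 3/14.
Left endpoints: 2.5, 19/7, 41/14, 22/7, 47/14, 25/7, 53/14.
h(2.5) ≈ 148.413159, h(19/7) ≈ 227.823551, h(41/14) ≈ 349.723505, h(22/7) ≈ 536.847616, h(47/14) ≈ 824.094917, h(25/7) ≈ 1265.037624, h(53/14) ≈ 1941.912462.
Sum = Δs · [h(2.5) + h(19/7) + h(41/14) + ...].
Sum ≈ 1134.397036.

1134.397036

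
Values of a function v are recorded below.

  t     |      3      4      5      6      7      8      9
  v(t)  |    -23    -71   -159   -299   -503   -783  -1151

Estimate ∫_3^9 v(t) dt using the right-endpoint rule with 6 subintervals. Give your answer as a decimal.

-2966

Δt = 1.
Sum = 1·[(-71) + (-159) + (-299) + (-503) + (-783) + (-1151)] = -2966.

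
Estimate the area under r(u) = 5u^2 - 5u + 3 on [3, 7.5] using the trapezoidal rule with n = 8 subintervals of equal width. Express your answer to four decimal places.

Δu = (7.5 − 3)/8 = 0.5625.
r(3) = 33, r(3.5625) = 48.64453125, r(4.125) = 67.453125, r(4.6875) = 89.42578125, r(5.25) = 114.5625, r(5.8125) = 142.86328125, r(6.375) = 174.328125, r(6.9375) = 208.95703125, r(7.5) = 246.75.
T_8 = (Δu/2)·[r(u_0) + 2r(u_1) + ... + 2r(u_{7}) + r(u_8)].
Sum ≈ 554.6865.

554.6865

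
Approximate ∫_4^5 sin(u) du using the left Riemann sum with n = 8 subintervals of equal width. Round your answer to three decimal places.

Δu = (5 − 4)/8 = 0.125.
Left endpoints: 4, 4.125, 4.25, 4.375, 4.5, 4.625, 4.75, 4.875.
f(4) ≈ -0.757, f(4.125) ≈ -0.832, f(4.25) ≈ -0.895, f(4.375) ≈ -0.944, f(4.5) ≈ -0.978, f(4.625) ≈ -0.996, f(4.75) ≈ -0.999, f(4.875) ≈ -0.987.
Sum = Δu · [f(4) + f(4.125) + f(4.25) + ...].
Sum ≈ -0.923.

-0.923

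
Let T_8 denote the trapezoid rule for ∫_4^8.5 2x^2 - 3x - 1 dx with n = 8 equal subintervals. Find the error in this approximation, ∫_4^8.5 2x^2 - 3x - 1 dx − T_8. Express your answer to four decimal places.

-0.4746

Exact integral: ∫_4^8.5 f(x) dx = 277.875.
T_8 ≈ 278.349609.
Error ≈ 277.875 − 278.349609 ≈ -0.4746.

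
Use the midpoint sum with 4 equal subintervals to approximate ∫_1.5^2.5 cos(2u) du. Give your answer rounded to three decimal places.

-0.556

Δu = (2.5 − 1.5)/4 = 0.25.
Midpoints: 1.625, 1.875, 2.125, 2.375.
f(1.625) ≈ -0.994, f(1.875) ≈ -0.821, f(2.125) ≈ -0.446, f(2.375) ≈ 0.038.
Sum = Δu · [f(1.625) + f(1.875) + f(2.125) + f(2.375)].
Sum ≈ -0.556.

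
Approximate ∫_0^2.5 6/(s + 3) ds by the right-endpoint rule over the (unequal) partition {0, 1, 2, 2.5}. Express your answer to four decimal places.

Subinterval widths: 1, 1, 0.5.
Right endpoints: 1, 2, 2.5.
f(1) = 1.5, f(2) = 1.2, f(2.5) = 12/11.
Sum = Σ Δs_i · f(s_i).
Sum ≈ 3.2455.

3.2455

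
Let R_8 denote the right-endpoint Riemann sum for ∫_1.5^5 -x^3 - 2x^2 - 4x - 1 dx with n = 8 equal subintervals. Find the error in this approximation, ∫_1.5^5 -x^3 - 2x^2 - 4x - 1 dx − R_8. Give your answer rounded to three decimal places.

40.933

Exact integral: ∫_1.5^5 f(x) dx ≈ -285.06771.
R_8 ≈ -326.00073.
Error ≈ -285.06771 − (-326.00073) ≈ 40.933.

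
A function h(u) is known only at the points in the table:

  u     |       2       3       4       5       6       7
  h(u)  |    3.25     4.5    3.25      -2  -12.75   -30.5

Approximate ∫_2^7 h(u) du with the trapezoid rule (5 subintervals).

-20.625

Δu = 1.
T_5 = (1/2)·[3.25 + 2·4.5 + 2·3.25 + 2·(-2) + 2·(-12.75) + (-30.5)] = -20.625.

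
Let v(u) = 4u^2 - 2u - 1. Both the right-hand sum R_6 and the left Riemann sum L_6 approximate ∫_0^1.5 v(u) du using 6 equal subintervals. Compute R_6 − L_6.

R_6 = 1.5625.
L_6 = 0.0625.
R_6 − L_6 = 1.5.

1.5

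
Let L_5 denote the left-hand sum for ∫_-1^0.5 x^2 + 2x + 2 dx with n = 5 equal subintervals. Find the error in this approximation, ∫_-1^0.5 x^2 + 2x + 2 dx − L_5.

0.315

Exact integral: ∫_-1^0.5 f(x) dx = 2.625.
L_5 = 2.31.
Error = 2.625 − 2.31 = 0.315.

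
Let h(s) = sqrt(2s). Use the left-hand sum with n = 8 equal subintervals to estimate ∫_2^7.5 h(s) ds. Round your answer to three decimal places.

Δs = (7.5 − 2)/8 = 0.6875.
Left endpoints: 2, 2.6875, 3.375, 4.0625, 4.75, 5.4375, 6.125, 6.8125.
h(2) ≈ 2.000, h(2.6875) ≈ 2.318, h(3.375) ≈ 2.598, h(4.0625) ≈ 2.850, h(4.75) ≈ 3.082, h(5.4375) ≈ 3.298, h(6.125) ≈ 3.500, h(6.8125) ≈ 3.691.
Sum = Δs · [h(2) + h(2.6875) + h(3.375) + ...].
Sum ≈ 16.045.

16.045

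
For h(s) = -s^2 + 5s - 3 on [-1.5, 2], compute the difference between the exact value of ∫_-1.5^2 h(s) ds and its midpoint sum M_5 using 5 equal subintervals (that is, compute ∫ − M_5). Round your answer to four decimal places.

Exact integral: ∫_-1.5^2 h(s) ds ≈ -9.916667.
M_5 = -9.77375.
Error ≈ -9.916667 − (-9.77375) ≈ -0.1429.

-0.1429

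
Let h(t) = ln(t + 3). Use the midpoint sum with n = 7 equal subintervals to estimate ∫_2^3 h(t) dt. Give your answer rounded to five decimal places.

1.70340

Δt = (3 − 2)/7 = 1/7.
Midpoints: 29/14, 31/14, 33/14, 2.5, 37/14, 39/14, 41/14.
h(29/14) ≈ 1.62362, h(31/14) ≈ 1.65140, h(33/14) ≈ 1.67843, h(2.5) ≈ 1.70475, h(37/14) ≈ 1.73039, h(39/14) ≈ 1.75539, h(41/14) ≈ 1.77978.
Sum = Δt · [h(29/14) + h(31/14) + h(33/14) + ...].
Sum ≈ 1.70340.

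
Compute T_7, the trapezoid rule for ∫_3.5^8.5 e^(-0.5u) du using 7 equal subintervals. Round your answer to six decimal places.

Δu = (8.5 − 3.5)/7 = 5/7.
f(3.5) ≈ 0.173774, f(59/14) ≈ 0.121585, f(69/14) ≈ 0.085070, f(79/14) ≈ 0.059521, f(89/14) ≈ 0.041645, f(99/14) ≈ 0.029138, f(109/14) ≈ 0.020387, f(8.5) ≈ 0.014264.
T_7 = (Δu/2)·[f(u_0) + 2f(u_1) + ... + 2f(u_{6}) + f(u_7)].
Sum ≈ 0.322403.

0.322403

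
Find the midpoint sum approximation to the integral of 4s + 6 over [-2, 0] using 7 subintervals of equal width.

4

Δs = (0 − (-2))/7 = 2/7.
Midpoints: -13/7, -11/7, -9/7, -1, -5/7, -3/7, -1/7.
f(-13/7) = -10/7, f(-11/7) = -2/7, f(-9/7) = 6/7, f(-1) = 2, f(-5/7) = 22/7, f(-3/7) = 30/7, f(-1/7) = 38/7.
Sum = Δs · [f(-13/7) + f(-11/7) + f(-9/7) + ...].
Sum = 4.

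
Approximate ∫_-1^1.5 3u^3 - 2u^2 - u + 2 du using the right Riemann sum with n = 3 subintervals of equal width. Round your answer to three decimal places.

7.963

Δu = (1.5 − (-1))/3 = 5/6.
Right endpoints: -1/6, 2/3, 1.5.
f(-1/6) = 151/72, f(2/3) = 4/3, f(1.5) = 6.125.
Sum = Δu · [f(-1/6) + f(2/3) + f(1.5)].
Sum ≈ 7.963.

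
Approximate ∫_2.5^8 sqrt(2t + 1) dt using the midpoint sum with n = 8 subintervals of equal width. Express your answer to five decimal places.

Δt = (8 − 2.5)/8 = 0.6875.
Midpoints: 2.84375, 3.53125, 4.21875, 4.90625, 5.59375, 6.28125, 6.96875, 7.65625.
f(2.84375) ≈ 2.58602, f(3.53125) ≈ 2.83945, f(4.21875) ≈ 3.07205, f(4.90625) ≈ 3.28824, f(5.59375) ≈ 3.49106, f(6.28125) ≈ 3.68273, f(6.96875) ≈ 3.86491, f(7.65625) ≈ 4.03887.
Sum = Δt · [f(2.84375) + f(3.53125) + f(4.21875) + ...].
Sum ≈ 18.46854.

18.46854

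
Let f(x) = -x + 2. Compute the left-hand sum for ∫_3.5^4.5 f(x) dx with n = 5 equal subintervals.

-1.9

Δx = (4.5 − 3.5)/5 = 0.2.
Left endpoints: 3.5, 3.7, 3.9, 4.1, 4.3.
f(3.5) = -1.5, f(3.7) = -1.7, f(3.9) = -1.9, f(4.1) = -2.1, f(4.3) = -2.3.
Sum = Δx · [f(3.5) + f(3.7) + f(3.9) + f(4.1) + f(4.3)].
Sum = -1.9.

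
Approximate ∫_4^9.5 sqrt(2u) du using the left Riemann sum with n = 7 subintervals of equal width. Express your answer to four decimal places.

Δu = (9.5 − 4)/7 = 11/14.
Left endpoints: 4, 67/14, 39/7, 89/14, 50/7, 111/14, 61/7.
f(4) ≈ 2.8284, f(67/14) ≈ 3.0938, f(39/7) ≈ 3.3381, f(89/14) ≈ 3.5657, f(50/7) ≈ 3.7796, f(111/14) ≈ 3.9821, f(61/7) ≈ 4.1748.
Sum = Δu · [f(4) + f(67/14) + f(39/7) + ...].
Sum ≈ 19.4563.

19.4563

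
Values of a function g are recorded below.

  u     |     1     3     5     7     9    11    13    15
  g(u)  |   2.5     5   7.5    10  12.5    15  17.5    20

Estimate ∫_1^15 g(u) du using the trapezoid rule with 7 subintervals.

157.5

Δu = 2.
T_7 = (2/2)·[2.5 + 2·5 + 2·7.5 + 2·10 + 2·12.5 + 2·15 + 2·17.5 + 20] = 157.5.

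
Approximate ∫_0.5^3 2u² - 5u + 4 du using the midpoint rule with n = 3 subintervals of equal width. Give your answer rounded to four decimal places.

Δu = (3 − 0.5)/3 = 5/6.
Midpoints: 11/12, 1.75, 31/12.
f(11/12) = 79/72, f(1.75) = 1.375, f(31/12) = 319/72.
Sum = Δu · [f(11/12) + f(1.75) + f(31/12)].
Sum ≈ 5.7523.

5.7523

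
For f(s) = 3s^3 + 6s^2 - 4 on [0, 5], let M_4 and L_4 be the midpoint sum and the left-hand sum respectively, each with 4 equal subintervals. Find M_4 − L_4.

272.4609375

M_4 = 680.1953125.
L_4 = 407.734375.
M_4 − L_4 = 272.4609375.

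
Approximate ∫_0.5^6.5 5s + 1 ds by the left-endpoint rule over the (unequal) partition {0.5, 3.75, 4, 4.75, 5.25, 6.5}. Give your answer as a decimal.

Subinterval widths: 3.25, 0.25, 0.75, 0.5, 1.25.
Left endpoints: 0.5, 3.75, 4, 4.75, 5.25.
f(0.5) = 3.5, f(3.75) = 19.75, f(4) = 21, f(4.75) = 24.75, f(5.25) = 27.25.
Sum = Σ Δs_i · f(s_i).
Sum = 78.5.

78.5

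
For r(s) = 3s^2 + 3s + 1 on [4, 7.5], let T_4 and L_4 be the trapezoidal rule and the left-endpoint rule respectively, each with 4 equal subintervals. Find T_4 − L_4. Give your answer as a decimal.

57.421875

T_4 = 423.08984375.
L_4 = 365.66796875.
T_4 − L_4 = 57.421875.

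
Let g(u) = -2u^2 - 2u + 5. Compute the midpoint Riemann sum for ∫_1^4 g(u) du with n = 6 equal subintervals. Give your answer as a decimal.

Δu = (4 − 1)/6 = 0.5.
Midpoints: 1.25, 1.75, 2.25, 2.75, 3.25, 3.75.
g(1.25) = -0.625, g(1.75) = -4.625, g(2.25) = -9.625, g(2.75) = -15.625, g(3.25) = -22.625, g(3.75) = -30.625.
Sum = Δu · [g(1.25) + g(1.75) + g(2.25) + ...].
Sum = -41.875.

-41.875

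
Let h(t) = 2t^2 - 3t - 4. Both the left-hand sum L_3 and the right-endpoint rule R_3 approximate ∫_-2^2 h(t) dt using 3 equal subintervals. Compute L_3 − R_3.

L_3 ≈ 5.03704.
R_3 ≈ -10.96296.
L_3 − R_3 = 16.

16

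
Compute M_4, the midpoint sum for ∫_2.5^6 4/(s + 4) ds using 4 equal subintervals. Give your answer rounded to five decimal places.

1.72140

Δs = (6 − 2.5)/4 = 0.875.
Midpoints: 2.9375, 3.8125, 4.6875, 5.5625.
f(2.9375) = 64/111, f(3.8125) = 0.512, f(4.6875) = 64/139, f(5.5625) = 64/153.
Sum = Δs · [f(2.9375) + f(3.8125) + f(4.6875) + f(5.5625)].
Sum ≈ 1.72140.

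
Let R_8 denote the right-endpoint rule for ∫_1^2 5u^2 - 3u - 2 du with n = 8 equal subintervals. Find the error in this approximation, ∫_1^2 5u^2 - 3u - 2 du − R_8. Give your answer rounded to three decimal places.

Exact integral: ∫_1^2 f(u) du ≈ 5.16667.
R_8 = 5.9296875.
Error ≈ 5.16667 − 5.9296875 ≈ -0.763.

-0.763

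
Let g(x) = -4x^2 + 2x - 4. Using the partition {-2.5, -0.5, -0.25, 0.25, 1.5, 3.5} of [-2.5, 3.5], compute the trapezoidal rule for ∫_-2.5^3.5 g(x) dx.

-108.0625

Subinterval widths: 2, 0.25, 0.5, 1.25, 2.
g(-2.5) = -34, g(-0.5) = -6, g(-0.25) = -4.75, g(0.25) = -3.75, g(1.5) = -10, g(3.5) = -46.
On each subinterval the trapezoid contributes (Δx_i/2)·[g(x_{i-1}) + g(x_i)].
Sum = -108.0625.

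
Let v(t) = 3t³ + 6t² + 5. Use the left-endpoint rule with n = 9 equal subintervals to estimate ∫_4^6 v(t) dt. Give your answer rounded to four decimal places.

Δt = (6 − 4)/9 = 2/9.
Left endpoints: 4, 38/9, 40/9, 14/3, 44/9, 46/9, 16/3, 50/9, 52/9.
v(4) = 293, v(38/9) = 82079/243, v(40/9) = 94015/243, v(14/3) = 3965/9, v(44/9) = 121247/243, v(46/9) = 136639/243, v(16/3) = 5677/9, v(50/9) = 171215/243, v(52/9) = 190495/243.
Sum = Δt · [v(4) + v(38/9) + v(40/9) + ...].
Sum ≈ 1030.8395.

1030.8395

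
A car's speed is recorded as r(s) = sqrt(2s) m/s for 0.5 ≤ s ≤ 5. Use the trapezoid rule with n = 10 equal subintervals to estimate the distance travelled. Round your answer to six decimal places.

Δs = (5 − 0.5)/10 = 0.45.
r(0.5) ≈ 1.000000, r(0.95) ≈ 1.378405, r(1.4) ≈ 1.673320, r(1.85) ≈ 1.923538, r(2.3) ≈ 2.144761, r(2.75) ≈ 2.345208, r(3.2) ≈ 2.529822, r(3.65) ≈ 2.701851, r(4.1) ≈ 2.863564, r(4.55) ≈ 3.016621, r(5) ≈ 3.162278.
T_10 = (Δs/2)·[r(s_0) + 2r(s_1) + ... + 2r(s_{9}) + r(s_10)].
Sum ≈ 10.196203.

10.196203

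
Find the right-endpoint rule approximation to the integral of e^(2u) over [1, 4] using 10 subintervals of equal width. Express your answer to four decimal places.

Δu = (4 − 1)/10 = 0.3.
Right endpoints: 1.3, 1.6, 1.9, 2.2, 2.5, 2.8, 3.1, 3.4, 3.7, 4.
f(1.3) ≈ 13.4637, f(1.6) ≈ 24.5325, f(1.9) ≈ 44.7012, f(2.2) ≈ 81.4509, f(2.5) ≈ 148.4132, f(2.8) ≈ 270.4264, f(3.1) ≈ 492.7490, f(3.4) ≈ 897.8473, f(3.7) ≈ 1635.9844, f(4) ≈ 2980.9580.
Sum = Δu · [f(1.3) + f(1.6) + f(1.9) + ...].
Sum ≈ 1977.1580.

1977.1580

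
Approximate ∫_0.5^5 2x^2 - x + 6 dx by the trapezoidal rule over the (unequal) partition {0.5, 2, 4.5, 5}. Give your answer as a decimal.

Subinterval widths: 1.5, 2.5, 0.5.
f(0.5) = 6, f(2) = 12, f(4.5) = 42, f(5) = 51.
On each subinterval the trapezoid contributes (Δx_i/2)·[f(x_{i-1}) + f(x_i)].
Sum = 104.25.

104.25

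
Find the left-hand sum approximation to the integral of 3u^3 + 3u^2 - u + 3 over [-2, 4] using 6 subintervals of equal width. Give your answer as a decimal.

Δu = (4 − (-2))/6 = 1.
Left endpoints: -2, -1, 0, 1, 2, 3.
f(-2) = -7, f(-1) = 4, f(0) = 3, f(1) = 8, f(2) = 37, f(3) = 108.
Sum = Δu · [f(-2) + f(-1) + f(0) + ...].
Sum = 153.

153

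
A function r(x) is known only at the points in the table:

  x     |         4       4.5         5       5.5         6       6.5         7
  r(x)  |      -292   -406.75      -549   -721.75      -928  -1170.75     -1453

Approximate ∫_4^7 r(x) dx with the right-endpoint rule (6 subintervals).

-2614.625

Δx = 0.5.
Sum = 0.5·[(-406.75) + (-549) + (-721.75) + (-928) + (-1170.75) + (-1453)] = -2614.625.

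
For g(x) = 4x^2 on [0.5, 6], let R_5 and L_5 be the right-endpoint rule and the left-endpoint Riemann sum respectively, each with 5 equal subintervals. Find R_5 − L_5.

R_5 = 370.92.
L_5 = 213.62.
R_5 − L_5 = 157.3.

157.3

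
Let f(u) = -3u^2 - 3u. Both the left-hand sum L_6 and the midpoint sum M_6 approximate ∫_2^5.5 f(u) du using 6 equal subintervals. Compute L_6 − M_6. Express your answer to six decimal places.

L_6 ≈ -172.31423611.
M_6 ≈ -197.45225694.
L_6 − M_6 ≈ 25.138021.

25.138021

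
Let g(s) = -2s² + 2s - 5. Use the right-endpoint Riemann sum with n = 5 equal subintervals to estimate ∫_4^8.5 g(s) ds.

Δs = (8.5 − 4)/5 = 0.9.
Right endpoints: 4.9, 5.8, 6.7, 7.6, 8.5.
g(4.9) = -43.22, g(5.8) = -60.68, g(6.7) = -81.38, g(7.6) = -105.32, g(8.5) = -132.5.
Sum = Δs · [g(4.9) + g(5.8) + g(6.7) + g(7.6) + g(8.5)].
Sum = -380.79.

-380.79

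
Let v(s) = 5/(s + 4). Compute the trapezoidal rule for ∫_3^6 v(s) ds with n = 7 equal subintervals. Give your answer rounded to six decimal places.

1.784171

Δs = (6 − 3)/7 = 3/7.
v(3) = 5/7, v(24/7) = 35/52, v(27/7) = 7/11, v(30/7) = 35/58, v(33/7) = 35/61, v(36/7) = 0.546875, v(39/7) = 35/67, v(6) = 0.5.
T_7 = (Δs/2)·[v(s_0) + 2v(s_1) + ... + 2v(s_{6}) + v(s_7)].
Sum ≈ 1.784171.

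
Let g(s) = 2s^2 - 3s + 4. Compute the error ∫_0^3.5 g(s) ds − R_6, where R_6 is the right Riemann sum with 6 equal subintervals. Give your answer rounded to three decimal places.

Exact integral: ∫_0^3.5 g(s) ds ≈ 24.20833.
R_6 ≈ 28.68866.
Error ≈ 24.20833 − 28.68866 ≈ -4.480.

-4.480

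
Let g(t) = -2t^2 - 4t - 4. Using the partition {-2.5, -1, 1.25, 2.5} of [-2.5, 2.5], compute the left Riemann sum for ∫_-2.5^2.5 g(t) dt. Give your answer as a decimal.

-29.40625

Subinterval widths: 1.5, 2.25, 1.25.
Left endpoints: -2.5, -1, 1.25.
g(-2.5) = -6.5, g(-1) = -2, g(1.25) = -12.125.
Sum = Σ Δt_i · g(t_i).
Sum = -29.40625.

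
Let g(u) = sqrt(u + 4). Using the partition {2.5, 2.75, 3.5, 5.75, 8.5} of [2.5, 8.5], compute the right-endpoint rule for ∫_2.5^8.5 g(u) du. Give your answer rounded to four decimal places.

19.4518

Subinterval widths: 0.25, 0.75, 2.25, 2.75.
Right endpoints: 2.75, 3.5, 5.75, 8.5.
g(2.75) ≈ 2.5981, g(3.5) ≈ 2.7386, g(5.75) ≈ 3.1225, g(8.5) ≈ 3.5355.
Sum = Σ Δu_i · g(u_i).
Sum ≈ 19.4518.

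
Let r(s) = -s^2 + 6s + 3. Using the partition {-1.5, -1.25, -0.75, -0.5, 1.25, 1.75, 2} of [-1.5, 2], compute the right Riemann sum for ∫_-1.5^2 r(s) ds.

21

Subinterval widths: 0.25, 0.5, 0.25, 1.75, 0.5, 0.25.
Right endpoints: -1.25, -0.75, -0.5, 1.25, 1.75, 2.
r(-1.25) = -6.0625, r(-0.75) = -2.0625, r(-0.5) = -0.25, r(1.25) = 8.9375, r(1.75) = 10.4375, r(2) = 11.
Sum = Σ Δs_i · r(s_i).
Sum = 21.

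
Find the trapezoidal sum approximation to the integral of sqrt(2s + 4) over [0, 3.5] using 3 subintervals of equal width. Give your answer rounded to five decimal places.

Δs = (3.5 − 0)/3 = 7/6.
f(0) ≈ 2.00000, f(7/6) ≈ 2.51661, f(7/3) ≈ 2.94392, f(3.5) ≈ 3.31662.
T_3 = (Δs/2)·[f(s_0) + 2f(s_1) + 2f(s_2) + f(s_3)].
Sum ≈ 9.47198.

9.47198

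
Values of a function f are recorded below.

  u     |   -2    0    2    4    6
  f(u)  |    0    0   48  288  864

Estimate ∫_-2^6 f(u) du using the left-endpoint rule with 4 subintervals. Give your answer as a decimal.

Δu = 2.
Sum = 2·[0 + 0 + 48 + 288] = 672.

672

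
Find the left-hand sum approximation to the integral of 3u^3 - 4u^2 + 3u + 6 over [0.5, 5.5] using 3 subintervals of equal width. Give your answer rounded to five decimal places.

264.69907

Δu = (5.5 − 0.5)/3 = 5/3.
Left endpoints: 0.5, 13/6, 23/6.
f(0.5) = 6.875, f(13/6) = 1745/72, f(23/6) = 3065/24.
Sum = Δu · [f(0.5) + f(13/6) + f(23/6)].
Sum ≈ 264.69907.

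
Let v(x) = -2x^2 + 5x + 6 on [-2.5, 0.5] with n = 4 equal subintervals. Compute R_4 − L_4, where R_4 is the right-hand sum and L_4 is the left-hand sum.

20.25

R_4 = 2.0625.
L_4 = -18.1875.
R_4 − L_4 = 20.25.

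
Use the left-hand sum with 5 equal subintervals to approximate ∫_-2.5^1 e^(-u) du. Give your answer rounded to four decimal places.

16.4283

Δu = (1 − (-2.5))/5 = 0.7.
Left endpoints: -2.5, -1.8, -1.1, -0.4, 0.3.
f(-2.5) ≈ 12.1825, f(-1.8) ≈ 6.0496, f(-1.1) ≈ 3.0042, f(-0.4) ≈ 1.4918, f(0.3) ≈ 0.7408.
Sum = Δu · [f(-2.5) + f(-1.8) + f(-1.1) + f(-0.4) + f(0.3)].
Sum ≈ 16.4283.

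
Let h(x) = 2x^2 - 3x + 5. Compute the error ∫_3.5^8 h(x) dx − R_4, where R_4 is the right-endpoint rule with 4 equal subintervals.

Exact integral: ∫_3.5^8 h(x) dx = 257.625.
R_4 = 310.1484375.
Error = 257.625 − 310.1484375 = -52.5234375.

-52.5234375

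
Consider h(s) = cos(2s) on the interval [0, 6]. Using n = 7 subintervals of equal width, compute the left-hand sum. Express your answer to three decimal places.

Δs = (6 − 0)/7 = 6/7.
Left endpoints: 0, 6/7, 12/7, 18/7, 24/7, 30/7, 36/7.
h(0) ≈ 1.000, h(6/7) ≈ -0.143, h(12/7) ≈ -0.959, h(18/7) ≈ 0.417, h(24/7) ≈ 0.840, h(30/7) ≈ -0.657, h(36/7) ≈ -0.652.
Sum = Δs · [h(0) + h(6/7) + h(12/7) + ...].
Sum ≈ -0.132.

-0.132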